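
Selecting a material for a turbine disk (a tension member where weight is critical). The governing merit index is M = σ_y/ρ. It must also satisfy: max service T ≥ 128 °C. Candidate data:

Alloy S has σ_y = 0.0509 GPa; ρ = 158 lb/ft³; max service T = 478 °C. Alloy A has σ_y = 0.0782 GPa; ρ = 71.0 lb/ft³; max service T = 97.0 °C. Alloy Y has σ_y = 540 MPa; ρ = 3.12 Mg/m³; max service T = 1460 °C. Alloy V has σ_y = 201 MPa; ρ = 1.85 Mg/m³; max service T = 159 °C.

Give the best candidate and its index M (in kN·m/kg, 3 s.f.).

alloy Y, M = 173 kN·m/kg

Screen on constraints: max service T ≥ 128 °C. Survivors: alloy S, alloy Y, alloy V.
After converting to SI:
  alloy S: σ_y = 50.90 MPa, ρ = 2531 kg/m³
  alloy Y: σ_y = 540.0 MPa, ρ = 3120 kg/m³
  alloy V: σ_y = 201.0 MPa, ρ = 1850 kg/m³
  alloy Y: M = 173 kN·m/kg
  alloy V: M = 109 kN·m/kg
  alloy S: M = 20.1 kN·m/kg
Highest index: alloy Y.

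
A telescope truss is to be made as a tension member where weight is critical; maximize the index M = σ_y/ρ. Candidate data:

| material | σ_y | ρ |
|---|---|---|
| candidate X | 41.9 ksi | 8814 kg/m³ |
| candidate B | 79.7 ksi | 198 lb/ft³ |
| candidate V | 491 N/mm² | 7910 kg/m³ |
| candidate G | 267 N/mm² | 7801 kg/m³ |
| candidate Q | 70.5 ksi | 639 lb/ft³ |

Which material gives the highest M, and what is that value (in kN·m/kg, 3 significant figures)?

candidate B, M = 173 kN·m/kg

Normalizing units and computing the index:
  candidate X: σ_y = 288.9 MPa, ρ = 8814 kg/m³
  candidate B: σ_y = 549.5 MPa, ρ = 3172 kg/m³
  candidate V: σ_y = 491.0 MPa, ρ = 7910 kg/m³
  candidate G: σ_y = 267.0 MPa, ρ = 7801 kg/m³
  candidate Q: σ_y = 486.1 MPa, ρ = 10240 kg/m³
  candidate B: M = 173 kN·m/kg
  candidate V: M = 62.1 kN·m/kg
  candidate Q: M = 47.5 kN·m/kg
  candidate G: M = 34.2 kN·m/kg
  candidate X: M = 32.8 kN·m/kg
Highest index: candidate B.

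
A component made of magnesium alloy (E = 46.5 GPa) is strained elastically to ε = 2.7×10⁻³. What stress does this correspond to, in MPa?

σ = E·ε = 46500 MPa × 2.7×10⁻³ = 126 MPa.

126 MPa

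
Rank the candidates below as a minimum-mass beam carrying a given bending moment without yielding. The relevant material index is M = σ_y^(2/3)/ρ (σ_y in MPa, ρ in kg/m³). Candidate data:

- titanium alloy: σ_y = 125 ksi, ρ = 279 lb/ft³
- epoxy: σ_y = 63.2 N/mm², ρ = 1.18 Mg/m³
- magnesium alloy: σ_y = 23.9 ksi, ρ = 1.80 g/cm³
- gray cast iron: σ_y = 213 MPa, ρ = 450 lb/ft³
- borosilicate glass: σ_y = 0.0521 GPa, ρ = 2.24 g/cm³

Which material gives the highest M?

Convert each candidate to consistent units, then evaluate M:
  titanium alloy: σ_y = 861.8 MPa, ρ = 4469 kg/m³
  epoxy: σ_y = 63.20 MPa, ρ = 1180 kg/m³
  magnesium alloy: σ_y = 164.8 MPa, ρ = 1800 kg/m³
  gray cast iron: σ_y = 213.0 MPa, ρ = 7208 kg/m³
  borosilicate glass: σ_y = 52.10 MPa, ρ = 2240 kg/m³
  titanium alloy: M = 20.3×10⁻³
  magnesium alloy: M = 16.7×10⁻³
  epoxy: M = 13.4×10⁻³
  borosilicate glass: M = 6.23×10⁻³
  gray cast iron: M = 4.95×10⁻³
Titanium alloy ranks first.

titanium alloy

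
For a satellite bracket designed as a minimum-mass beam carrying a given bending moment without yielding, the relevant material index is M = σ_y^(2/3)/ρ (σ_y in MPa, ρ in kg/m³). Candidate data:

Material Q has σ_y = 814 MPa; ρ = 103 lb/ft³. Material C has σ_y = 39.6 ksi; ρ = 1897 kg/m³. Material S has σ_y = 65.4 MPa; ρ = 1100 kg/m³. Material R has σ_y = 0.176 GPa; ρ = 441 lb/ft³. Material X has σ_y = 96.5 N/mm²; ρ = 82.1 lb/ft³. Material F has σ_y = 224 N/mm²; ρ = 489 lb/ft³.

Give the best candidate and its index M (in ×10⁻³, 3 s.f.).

material Q, M = 52.8×10⁻³

After converting to SI:
  material Q: σ_y = 814.0 MPa, ρ = 1650 kg/m³
  material C: σ_y = 273.0 MPa, ρ = 1897 kg/m³
  material S: σ_y = 65.40 MPa, ρ = 1100 kg/m³
  material R: σ_y = 176.0 MPa, ρ = 7064 kg/m³
  material X: σ_y = 96.50 MPa, ρ = 1315 kg/m³
  material F: σ_y = 224.0 MPa, ρ = 7833 kg/m³
  material Q: M = 52.8×10⁻³
  material C: M = 22.2×10⁻³
  material X: M = 16.0×10⁻³
  material S: M = 14.8×10⁻³
  material F: M = 4.71×10⁻³
  material R: M = 4.45×10⁻³
The maximum is for material Q.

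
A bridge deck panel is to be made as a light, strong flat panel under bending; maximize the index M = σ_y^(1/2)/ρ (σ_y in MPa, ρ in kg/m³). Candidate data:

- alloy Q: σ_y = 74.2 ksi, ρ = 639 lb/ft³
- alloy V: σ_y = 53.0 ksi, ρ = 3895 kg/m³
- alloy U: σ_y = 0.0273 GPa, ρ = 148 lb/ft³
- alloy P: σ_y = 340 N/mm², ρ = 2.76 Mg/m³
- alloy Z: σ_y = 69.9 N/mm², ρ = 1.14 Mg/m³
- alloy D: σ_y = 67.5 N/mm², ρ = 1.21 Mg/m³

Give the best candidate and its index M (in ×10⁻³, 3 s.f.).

After converting to SI:
  alloy Q: σ_y = 511.6 MPa, ρ = 10240 kg/m³
  alloy V: σ_y = 365.4 MPa, ρ = 3895 kg/m³
  alloy U: σ_y = 27.30 MPa, ρ = 2371 kg/m³
  alloy P: σ_y = 340.0 MPa, ρ = 2760 kg/m³
  alloy Z: σ_y = 69.90 MPa, ρ = 1140 kg/m³
  alloy D: σ_y = 67.50 MPa, ρ = 1210 kg/m³
  alloy Z: M = 7.33×10⁻³
  alloy D: M = 6.79×10⁻³
  alloy P: M = 6.68×10⁻³
  alloy V: M = 4.91×10⁻³
  alloy Q: M = 2.21×10⁻³
  alloy U: M = 2.20×10⁻³
Alloy Z has the largest M.

alloy Z, M = 7.33×10⁻³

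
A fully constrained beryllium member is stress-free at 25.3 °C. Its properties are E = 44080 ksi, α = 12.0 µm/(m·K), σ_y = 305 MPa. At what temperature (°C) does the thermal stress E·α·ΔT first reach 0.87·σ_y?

98.1 °C

E = 44080 ksi = 303.9 GPa.
E·α·ΔT = 265.4 MPa ⇒ ΔT = 265.4 / (303.9×10³ × 12.0×10⁻⁶) = 72.76 K.
T = 25.3 + 72.76 = 98.06 °C.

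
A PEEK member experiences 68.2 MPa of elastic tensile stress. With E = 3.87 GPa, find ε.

0.0176

ε = σ/E = 68.2 / 3870 = 0.0176.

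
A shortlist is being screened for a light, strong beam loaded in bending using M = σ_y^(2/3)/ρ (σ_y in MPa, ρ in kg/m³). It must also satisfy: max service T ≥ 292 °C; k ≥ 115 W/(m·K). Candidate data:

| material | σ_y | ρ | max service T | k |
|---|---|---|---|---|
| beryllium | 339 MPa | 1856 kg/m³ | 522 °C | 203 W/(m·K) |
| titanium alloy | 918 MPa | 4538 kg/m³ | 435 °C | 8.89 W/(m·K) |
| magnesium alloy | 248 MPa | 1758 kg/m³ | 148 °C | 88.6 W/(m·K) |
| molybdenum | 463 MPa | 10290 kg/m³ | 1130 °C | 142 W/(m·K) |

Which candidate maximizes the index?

Screen on constraints: max service T ≥ 292 °C; k ≥ 115 W/(m·K). Survivors: beryllium, molybdenum.
Computing M directly (units already consistent):
  beryllium: M = 26.2×10⁻³
  molybdenum: M = 5.82×10⁻³
The maximum is for beryllium.

beryllium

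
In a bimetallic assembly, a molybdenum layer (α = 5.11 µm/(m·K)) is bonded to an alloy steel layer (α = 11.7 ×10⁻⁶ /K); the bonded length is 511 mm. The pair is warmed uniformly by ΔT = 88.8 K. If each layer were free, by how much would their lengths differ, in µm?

299 µm

Δα = |5.11 − 11.7|×10⁻⁶/K = 6.59×10⁻⁶/K.
ΔL_mismatch = Δα·L·ΔT = 6.59×10⁻⁶ × 511.0 mm × 88.8 K = 299 µm.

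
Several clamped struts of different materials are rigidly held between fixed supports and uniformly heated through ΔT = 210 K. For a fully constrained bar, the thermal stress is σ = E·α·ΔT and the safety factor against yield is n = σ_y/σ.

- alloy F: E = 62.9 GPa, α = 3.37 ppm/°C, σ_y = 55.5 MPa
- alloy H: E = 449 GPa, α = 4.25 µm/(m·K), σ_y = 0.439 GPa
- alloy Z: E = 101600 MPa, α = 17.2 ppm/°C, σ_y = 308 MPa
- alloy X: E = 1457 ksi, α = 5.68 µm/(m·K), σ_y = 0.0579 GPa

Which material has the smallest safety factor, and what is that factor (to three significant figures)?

In consistent units (E in GPa, α in ×10⁻⁶/K, σ_y in MPa):
  alloy F: E = 62.90, α = 3.37, σ_y = 55.50 → σ = 44.5 MPa, n = 1.25
  alloy H: E = 449.0, α = 4.25, σ_y = 439.0 → σ = 401 MPa, n = 1.10
  alloy Z: E = 101.6, α = 17.2, σ_y = 308.0 → σ = 367 MPa, n = 0.839
  alloy X: E = 10.05, α = 5.68, σ_y = 57.90 → σ = 12.0 MPa, n = 4.83
Smallest n: alloy Z with n = 0.839.

alloy Z, n = 0.839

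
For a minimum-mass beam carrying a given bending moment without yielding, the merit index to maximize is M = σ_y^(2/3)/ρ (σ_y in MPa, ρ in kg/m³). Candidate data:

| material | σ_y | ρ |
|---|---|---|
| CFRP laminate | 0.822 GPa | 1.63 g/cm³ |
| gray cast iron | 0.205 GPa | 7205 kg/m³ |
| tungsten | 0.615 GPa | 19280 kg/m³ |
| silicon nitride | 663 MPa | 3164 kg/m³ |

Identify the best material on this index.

CFRP laminate

After converting to SI:
  CFRP laminate: σ_y = 822.0 MPa, ρ = 1630 kg/m³
  gray cast iron: σ_y = 205.0 MPa, ρ = 7205 kg/m³
  tungsten: σ_y = 615.0 MPa, ρ = 19280 kg/m³
  silicon nitride: σ_y = 663.0 MPa, ρ = 3164 kg/m³
  CFRP laminate: M = 53.8×10⁻³
  silicon nitride: M = 24.0×10⁻³
  gray cast iron: M = 4.83×10⁻³
  tungsten: M = 3.75×10⁻³
Highest index: CFRP laminate.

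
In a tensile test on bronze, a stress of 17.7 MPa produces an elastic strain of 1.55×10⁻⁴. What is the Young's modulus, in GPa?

114 GPa

E = σ/ε = 17.7 MPa / 1.55×10⁻⁴ = 114200 MPa = 114 GPa.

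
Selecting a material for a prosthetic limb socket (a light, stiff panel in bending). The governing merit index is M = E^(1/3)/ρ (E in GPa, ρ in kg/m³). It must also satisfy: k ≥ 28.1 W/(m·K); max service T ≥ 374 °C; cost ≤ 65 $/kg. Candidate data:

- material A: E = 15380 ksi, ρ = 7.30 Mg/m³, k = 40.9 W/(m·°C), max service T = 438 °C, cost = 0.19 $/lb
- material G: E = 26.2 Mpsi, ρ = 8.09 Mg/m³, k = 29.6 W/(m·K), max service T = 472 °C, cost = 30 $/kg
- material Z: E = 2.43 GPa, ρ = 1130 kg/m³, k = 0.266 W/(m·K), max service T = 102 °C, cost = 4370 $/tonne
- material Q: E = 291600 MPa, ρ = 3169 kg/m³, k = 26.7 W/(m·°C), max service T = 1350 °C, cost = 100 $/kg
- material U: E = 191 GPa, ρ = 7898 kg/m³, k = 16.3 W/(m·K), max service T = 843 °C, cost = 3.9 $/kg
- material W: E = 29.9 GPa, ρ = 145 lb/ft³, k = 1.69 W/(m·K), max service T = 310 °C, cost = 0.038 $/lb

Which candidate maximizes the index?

material G

Screen on constraints: k ≥ 28.1 W/(m·K); max service T ≥ 374 °C; cost ≤ 65 $/kg. Survivors: material A, material G.
Normalizing units and computing the index:
  material A: E = 106.0 GPa, ρ = 7300 kg/m³
  material G: E = 180.6 GPa, ρ = 8090 kg/m³
  material G: M = 0.699×10⁻³
  material A: M = 0.648×10⁻³
Highest index: material G.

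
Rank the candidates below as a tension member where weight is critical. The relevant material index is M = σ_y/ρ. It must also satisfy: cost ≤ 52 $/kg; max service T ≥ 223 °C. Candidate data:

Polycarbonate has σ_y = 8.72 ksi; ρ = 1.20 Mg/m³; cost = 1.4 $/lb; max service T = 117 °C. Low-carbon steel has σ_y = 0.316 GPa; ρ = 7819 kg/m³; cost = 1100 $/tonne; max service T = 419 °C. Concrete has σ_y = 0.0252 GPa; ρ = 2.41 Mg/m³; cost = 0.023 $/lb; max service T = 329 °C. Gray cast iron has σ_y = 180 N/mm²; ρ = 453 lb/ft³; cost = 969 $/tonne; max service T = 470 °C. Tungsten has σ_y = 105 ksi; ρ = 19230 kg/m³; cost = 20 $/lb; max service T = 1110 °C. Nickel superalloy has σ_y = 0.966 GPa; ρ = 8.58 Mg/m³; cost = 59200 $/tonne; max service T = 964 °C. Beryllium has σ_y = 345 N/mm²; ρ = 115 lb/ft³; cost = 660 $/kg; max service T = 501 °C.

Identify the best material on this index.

Screen on constraints: cost ≤ 52 $/kg; max service T ≥ 223 °C. Survivors: low-carbon steel, concrete, gray cast iron, tungsten.
In SI units:
  low-carbon steel: σ_y = 316.0 MPa, ρ = 7819 kg/m³
  concrete: σ_y = 25.20 MPa, ρ = 2410 kg/m³
  gray cast iron: σ_y = 180.0 MPa, ρ = 7256 kg/m³
  tungsten: σ_y = 723.9 MPa, ρ = 19230 kg/m³
  low-carbon steel: M = 40.4 kN·m/kg
  tungsten: M = 37.6 kN·m/kg
  gray cast iron: M = 24.8 kN·m/kg
  concrete: M = 10.5 kN·m/kg
Highest index: low-carbon steel.

low-carbon steel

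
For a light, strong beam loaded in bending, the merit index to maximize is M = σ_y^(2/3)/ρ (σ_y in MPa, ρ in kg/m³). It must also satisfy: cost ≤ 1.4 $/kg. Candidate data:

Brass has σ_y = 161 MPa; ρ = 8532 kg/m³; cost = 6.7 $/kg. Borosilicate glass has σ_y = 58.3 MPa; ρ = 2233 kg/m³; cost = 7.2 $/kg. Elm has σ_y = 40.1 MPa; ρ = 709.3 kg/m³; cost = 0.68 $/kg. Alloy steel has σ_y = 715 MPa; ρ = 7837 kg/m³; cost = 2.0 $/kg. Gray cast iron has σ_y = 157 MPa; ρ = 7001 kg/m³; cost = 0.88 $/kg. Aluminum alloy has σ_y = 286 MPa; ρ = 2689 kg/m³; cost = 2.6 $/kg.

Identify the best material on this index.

elm

Screen on constraints: cost ≤ 1.4 $/kg. Survivors: elm, gray cast iron.
Per-candidate index values:
  elm: M = 16.5×10⁻³
  gray cast iron: M = 4.16×10⁻³
Highest index: elm.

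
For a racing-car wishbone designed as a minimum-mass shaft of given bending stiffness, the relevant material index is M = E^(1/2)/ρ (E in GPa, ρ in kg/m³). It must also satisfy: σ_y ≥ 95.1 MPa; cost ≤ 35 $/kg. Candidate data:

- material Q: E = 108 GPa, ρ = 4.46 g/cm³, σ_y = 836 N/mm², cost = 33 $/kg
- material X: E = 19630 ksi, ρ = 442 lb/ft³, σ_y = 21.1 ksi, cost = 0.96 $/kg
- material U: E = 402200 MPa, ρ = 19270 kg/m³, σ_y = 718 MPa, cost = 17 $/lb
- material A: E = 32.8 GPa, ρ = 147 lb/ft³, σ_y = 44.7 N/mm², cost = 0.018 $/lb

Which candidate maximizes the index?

Screen on constraints: σ_y ≥ 95.1 MPa; cost ≤ 35 $/kg. Survivors: material Q, material X.
Convert each candidate to consistent units, then evaluate M:
  material Q: E = 108.0 GPa, ρ = 4460 kg/m³
  material X: E = 135.3 GPa, ρ = 7080 kg/m³
  material Q: M = 2.33×10⁻³
  material X: M = 1.64×10⁻³
Highest index: material Q.

material Q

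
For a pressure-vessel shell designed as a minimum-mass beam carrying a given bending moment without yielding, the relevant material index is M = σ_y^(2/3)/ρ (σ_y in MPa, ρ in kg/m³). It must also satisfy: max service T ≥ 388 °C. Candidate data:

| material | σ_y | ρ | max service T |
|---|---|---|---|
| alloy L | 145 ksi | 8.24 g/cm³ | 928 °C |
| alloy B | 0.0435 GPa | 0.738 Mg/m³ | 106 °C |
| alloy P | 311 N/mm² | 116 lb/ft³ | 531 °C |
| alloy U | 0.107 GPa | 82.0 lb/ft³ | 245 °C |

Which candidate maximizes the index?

alloy P

Screen on constraints: max service T ≥ 388 °C. Survivors: alloy L, alloy P.
Convert each candidate to consistent units, then evaluate M:
  alloy L: σ_y = 999.7 MPa, ρ = 8240 kg/m³
  alloy P: σ_y = 311.0 MPa, ρ = 1858 kg/m³
  alloy P: M = 24.7×10⁻³
  alloy L: M = 12.1×10⁻³
Highest index: alloy P.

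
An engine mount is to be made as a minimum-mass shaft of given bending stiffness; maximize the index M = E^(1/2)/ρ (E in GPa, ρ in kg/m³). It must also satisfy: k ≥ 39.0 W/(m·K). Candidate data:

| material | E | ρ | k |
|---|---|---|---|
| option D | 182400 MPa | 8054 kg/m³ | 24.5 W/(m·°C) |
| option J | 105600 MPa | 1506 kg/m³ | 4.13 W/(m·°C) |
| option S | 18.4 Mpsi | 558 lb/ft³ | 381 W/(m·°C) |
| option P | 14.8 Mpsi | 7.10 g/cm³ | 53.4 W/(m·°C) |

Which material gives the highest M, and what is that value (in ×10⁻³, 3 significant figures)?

option P, M = 1.42×10⁻³

Screen on constraints: k ≥ 39.0 W/(m·K). Survivors: option S, option P.
In SI units:
  option S: E = 126.9 GPa, ρ = 8938 kg/m³
  option P: E = 102.0 GPa, ρ = 7100 kg/m³
  option P: M = 1.42×10⁻³
  option S: M = 1.26×10⁻³
Option P has the largest M.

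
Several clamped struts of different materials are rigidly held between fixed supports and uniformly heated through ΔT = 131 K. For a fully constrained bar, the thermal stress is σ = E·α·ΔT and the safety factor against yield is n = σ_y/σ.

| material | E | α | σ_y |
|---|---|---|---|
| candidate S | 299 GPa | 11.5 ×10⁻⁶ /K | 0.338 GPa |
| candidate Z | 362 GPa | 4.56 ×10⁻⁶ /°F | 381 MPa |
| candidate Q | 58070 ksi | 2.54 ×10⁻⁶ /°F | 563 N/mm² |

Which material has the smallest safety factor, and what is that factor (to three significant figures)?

candidate S, n = 0.750

Per material, after unit conversion:
  candidate S: E = 299.0, α = 11.5, σ_y = 338.0 → σ = 450 MPa, n = 0.750
  candidate Z: E = 362.0, α = 8.21, σ_y = 381.0 → σ = 389 MPa, n = 0.979
  candidate Q: E = 400.4, α = 4.57, σ_y = 563.0 → σ = 240 MPa, n = 2.35
Candidate S has the lowest safety factor, n = 0.750.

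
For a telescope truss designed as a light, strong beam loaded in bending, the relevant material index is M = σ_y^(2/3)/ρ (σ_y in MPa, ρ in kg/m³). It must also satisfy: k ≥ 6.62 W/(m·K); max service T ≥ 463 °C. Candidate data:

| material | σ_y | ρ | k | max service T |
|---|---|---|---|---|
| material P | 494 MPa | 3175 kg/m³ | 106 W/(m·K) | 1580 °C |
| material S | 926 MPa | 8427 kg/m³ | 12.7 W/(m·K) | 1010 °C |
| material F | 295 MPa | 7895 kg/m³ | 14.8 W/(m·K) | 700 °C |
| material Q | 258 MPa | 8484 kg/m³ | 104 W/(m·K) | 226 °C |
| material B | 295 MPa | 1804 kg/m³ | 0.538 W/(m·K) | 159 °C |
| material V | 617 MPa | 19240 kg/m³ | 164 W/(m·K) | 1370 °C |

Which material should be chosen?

material P

Screen on constraints: k ≥ 6.62 W/(m·K); max service T ≥ 463 °C. Survivors: material P, material S, material F, material V.
Per-candidate index values:
  material P: M = 19.7×10⁻³
  material S: M = 11.3×10⁻³
  material F: M = 5.61×10⁻³
  material V: M = 3.77×10⁻³
Highest index: material P.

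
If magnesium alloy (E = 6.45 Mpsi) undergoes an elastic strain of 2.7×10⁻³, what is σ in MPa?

120 MPa

E = 6.45 Mpsi = 44.47 GPa.
σ = E·ε = 44470 MPa × 2.7×10⁻³ = 120 MPa.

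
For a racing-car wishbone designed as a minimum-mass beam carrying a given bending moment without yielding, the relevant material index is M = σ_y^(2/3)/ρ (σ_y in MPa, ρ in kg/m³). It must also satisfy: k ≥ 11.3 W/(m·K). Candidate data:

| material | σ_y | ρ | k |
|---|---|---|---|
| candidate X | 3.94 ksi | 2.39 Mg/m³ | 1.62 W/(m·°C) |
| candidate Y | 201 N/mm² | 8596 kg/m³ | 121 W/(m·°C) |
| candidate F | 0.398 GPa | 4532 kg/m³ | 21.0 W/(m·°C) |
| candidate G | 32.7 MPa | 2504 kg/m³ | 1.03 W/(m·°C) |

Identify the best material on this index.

candidate F

Screen on constraints: k ≥ 11.3 W/(m·K). Survivors: candidate Y, candidate F.
In SI units:
  candidate Y: σ_y = 201.0 MPa, ρ = 8596 kg/m³
  candidate F: σ_y = 398.0 MPa, ρ = 4532 kg/m³
  candidate F: M = 11.9×10⁻³
  candidate Y: M = 3.99×10⁻³
Highest index: candidate F.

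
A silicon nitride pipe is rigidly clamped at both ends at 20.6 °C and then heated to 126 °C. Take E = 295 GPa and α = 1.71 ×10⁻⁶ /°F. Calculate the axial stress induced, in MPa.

α = 1.71×10⁻⁶/°F × 9/5 = 3.08×10⁻⁶/K.
ΔT = 105.4 K. Constrained thermal stress σ = E·α·ΔT = 295.0×10³ MPa × 3.08×10⁻⁶ × 105.4 = 95.7 MPa (compressive).

95.7 MPa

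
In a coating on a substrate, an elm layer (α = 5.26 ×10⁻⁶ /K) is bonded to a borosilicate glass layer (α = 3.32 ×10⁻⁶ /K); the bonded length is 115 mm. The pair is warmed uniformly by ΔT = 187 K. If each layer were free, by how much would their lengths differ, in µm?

Δα = |5.26 − 3.32|×10⁻⁶/K = 1.94×10⁻⁶/K.
ΔL_mismatch = Δα·L·ΔT = 1.94×10⁻⁶ × 115.0 mm × 187.0 K = 41.7 µm.

41.7 µm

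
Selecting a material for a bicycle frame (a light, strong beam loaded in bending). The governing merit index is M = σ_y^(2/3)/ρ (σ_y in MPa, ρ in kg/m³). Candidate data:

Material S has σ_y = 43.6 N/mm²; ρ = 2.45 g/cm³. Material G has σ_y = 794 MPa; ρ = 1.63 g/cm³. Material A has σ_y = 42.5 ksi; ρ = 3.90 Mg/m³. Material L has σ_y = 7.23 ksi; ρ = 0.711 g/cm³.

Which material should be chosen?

In SI units:
  material S: σ_y = 43.60 MPa, ρ = 2450 kg/m³
  material G: σ_y = 794.0 MPa, ρ = 1630 kg/m³
  material A: σ_y = 293.0 MPa, ρ = 3900 kg/m³
  material L: σ_y = 49.85 MPa, ρ = 711.0 kg/m³
  material G: M = 52.6×10⁻³
  material L: M = 19.1×10⁻³
  material A: M = 11.3×10⁻³
  material S: M = 5.06×10⁻³
Material G ranks first.

material G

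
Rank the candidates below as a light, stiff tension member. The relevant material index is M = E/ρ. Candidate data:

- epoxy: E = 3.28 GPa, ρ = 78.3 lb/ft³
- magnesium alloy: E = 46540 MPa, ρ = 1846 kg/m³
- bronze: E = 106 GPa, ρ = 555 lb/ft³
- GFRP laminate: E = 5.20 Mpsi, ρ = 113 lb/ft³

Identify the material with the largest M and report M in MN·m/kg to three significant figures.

magnesium alloy, M = 25.2 MN·m/kg

Putting every candidate on a common basis:
  epoxy: E = 3.280 GPa, ρ = 1254 kg/m³
  magnesium alloy: E = 46.54 GPa, ρ = 1846 kg/m³
  bronze: E = 106.0 GPa, ρ = 8890 kg/m³
  GFRP laminate: E = 35.85 GPa, ρ = 1810 kg/m³
  magnesium alloy: M = 25.2 MN·m/kg
  GFRP laminate: M = 19.8 MN·m/kg
  bronze: M = 11.9 MN·m/kg
  epoxy: M = 2.62 MN·m/kg
Magnesium alloy ranks first.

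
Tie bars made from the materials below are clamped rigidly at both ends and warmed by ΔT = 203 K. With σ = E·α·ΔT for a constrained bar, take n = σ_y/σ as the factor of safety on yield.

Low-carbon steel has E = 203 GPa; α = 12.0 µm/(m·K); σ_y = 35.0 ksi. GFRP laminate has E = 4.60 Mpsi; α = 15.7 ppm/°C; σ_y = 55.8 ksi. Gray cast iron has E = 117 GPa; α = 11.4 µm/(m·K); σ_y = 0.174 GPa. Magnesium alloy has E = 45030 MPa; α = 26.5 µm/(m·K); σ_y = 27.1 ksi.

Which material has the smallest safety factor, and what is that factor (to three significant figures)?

low-carbon steel, n = 0.488

In consistent units (E in GPa, α in ×10⁻⁶/K, σ_y in MPa):
  low-carbon steel: E = 203.0, α = 12.0, σ_y = 241.3 → σ = 495 MPa, n = 0.488
  GFRP laminate: E = 31.72, α = 15.7, σ_y = 384.7 → σ = 101 MPa, n = 3.81
  gray cast iron: E = 117.0, α = 11.4, σ_y = 174.0 → σ = 271 MPa, n = 0.643
  magnesium alloy: E = 45.03, α = 26.5, σ_y = 186.8 → σ = 242 MPa, n = 0.771
Low-carbon steel has the lowest safety factor, n = 0.488.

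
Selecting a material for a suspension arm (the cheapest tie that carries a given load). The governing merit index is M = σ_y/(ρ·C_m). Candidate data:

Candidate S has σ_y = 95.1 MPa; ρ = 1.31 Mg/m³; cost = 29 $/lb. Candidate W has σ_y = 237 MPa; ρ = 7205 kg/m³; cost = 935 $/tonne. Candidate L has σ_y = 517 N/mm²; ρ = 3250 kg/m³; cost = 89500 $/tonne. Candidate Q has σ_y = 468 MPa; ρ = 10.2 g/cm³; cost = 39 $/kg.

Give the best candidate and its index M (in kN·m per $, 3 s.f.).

candidate W, M = 35.2 kN·m per $

Normalizing units and computing the index:
  candidate S: σ_y = 95.10 MPa, ρ = 1310 kg/m³, cost = 63.93 $/kg
  candidate W: σ_y = 237.0 MPa, ρ = 7205 kg/m³, cost = 0.9350 $/kg
  candidate L: σ_y = 517.0 MPa, ρ = 3250 kg/m³, cost = 89.50 $/kg
  candidate Q: σ_y = 468.0 MPa, ρ = 10200 kg/m³, cost = 39.00 $/kg
  candidate W: M = 35.2 kN·m per $
  candidate L: M = 1.78 kN·m per $
  candidate Q: M = 1.18 kN·m per $
  candidate S: M = 1.14 kN·m per $
The maximum is for candidate W.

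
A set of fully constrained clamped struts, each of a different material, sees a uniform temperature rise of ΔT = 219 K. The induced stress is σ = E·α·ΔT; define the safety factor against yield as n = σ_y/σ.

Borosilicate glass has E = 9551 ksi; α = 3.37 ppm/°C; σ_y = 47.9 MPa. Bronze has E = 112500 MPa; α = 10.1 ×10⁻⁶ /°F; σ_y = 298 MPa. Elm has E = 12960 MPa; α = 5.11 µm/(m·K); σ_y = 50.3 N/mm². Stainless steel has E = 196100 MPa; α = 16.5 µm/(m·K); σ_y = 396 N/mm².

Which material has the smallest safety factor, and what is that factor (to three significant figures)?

stainless steel, n = 0.559

In consistent units (E in GPa, α in ×10⁻⁶/K, σ_y in MPa):
  borosilicate glass: E = 65.85, α = 3.37, σ_y = 47.90 → σ = 48.6 MPa, n = 0.986
  bronze: E = 112.5, α = 18.2, σ_y = 298.0 → σ = 448 MPa, n = 0.665
  elm: E = 12.96, α = 5.11, σ_y = 50.30 → σ = 14.5 MPa, n = 3.47
  stainless steel: E = 196.1, α = 16.5, σ_y = 396.0 → σ = 709 MPa, n = 0.559
Smallest n: stainless steel with n = 0.559.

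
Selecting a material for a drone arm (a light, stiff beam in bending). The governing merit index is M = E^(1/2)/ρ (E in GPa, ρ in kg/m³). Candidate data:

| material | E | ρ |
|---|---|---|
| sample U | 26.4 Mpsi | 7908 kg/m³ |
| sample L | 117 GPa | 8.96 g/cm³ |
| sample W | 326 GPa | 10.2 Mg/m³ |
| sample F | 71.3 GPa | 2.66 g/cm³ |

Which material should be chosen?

sample F

In SI units:
  sample U: E = 182.0 GPa, ρ = 7908 kg/m³
  sample L: E = 117.0 GPa, ρ = 8960 kg/m³
  sample W: E = 326.0 GPa, ρ = 10200 kg/m³
  sample F: E = 71.30 GPa, ρ = 2660 kg/m³
  sample F: M = 3.17×10⁻³
  sample W: M = 1.77×10⁻³
  sample U: M = 1.71×10⁻³
  sample L: M = 1.21×10⁻³
Sample F ranks first.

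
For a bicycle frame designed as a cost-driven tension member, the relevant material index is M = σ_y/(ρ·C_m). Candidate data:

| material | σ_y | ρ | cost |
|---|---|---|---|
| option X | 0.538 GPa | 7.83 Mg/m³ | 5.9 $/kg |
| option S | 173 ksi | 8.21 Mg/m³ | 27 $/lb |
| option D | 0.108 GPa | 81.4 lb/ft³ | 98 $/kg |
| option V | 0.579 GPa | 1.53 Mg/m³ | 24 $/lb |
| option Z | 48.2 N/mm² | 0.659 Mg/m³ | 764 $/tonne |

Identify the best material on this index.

option Z

Normalizing units and computing the index:
  option X: σ_y = 538.0 MPa, ρ = 7830 kg/m³, cost = 5.900 $/kg
  option S: σ_y = 1193 MPa, ρ = 8210 kg/m³, cost = 59.52 $/kg
  option D: σ_y = 108.0 MPa, ρ = 1304 kg/m³, cost = 98.00 $/kg
  option V: σ_y = 579.0 MPa, ρ = 1530 kg/m³, cost = 52.91 $/kg
  option Z: σ_y = 48.20 MPa, ρ = 659.0 kg/m³, cost = 0.7640 $/kg
  option Z: M = 95.7 kN·m per $
  option X: M = 11.6 kN·m per $
  option V: M = 7.15 kN·m per $
  option S: M = 2.44 kN·m per $
  option D: M = 0.845 kN·m per $
Highest index: option Z.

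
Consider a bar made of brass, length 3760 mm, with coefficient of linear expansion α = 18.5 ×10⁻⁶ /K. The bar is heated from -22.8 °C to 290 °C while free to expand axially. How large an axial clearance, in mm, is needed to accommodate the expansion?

ΔT = 290 − (-22.8) = 312.8 K.
ΔL = α·L₀·ΔT = 18.5×10⁻⁶ × 3760 mm × 312.8 K = 21.8 mm.

21.8 mm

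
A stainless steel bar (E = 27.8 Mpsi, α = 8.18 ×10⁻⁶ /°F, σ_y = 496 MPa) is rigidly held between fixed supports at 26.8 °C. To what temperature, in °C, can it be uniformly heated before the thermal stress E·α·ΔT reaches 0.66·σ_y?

E = 27.8 Mpsi = 191.7 GPa.
α = 8.18×10⁻⁶/°F × 9/5 = 14.7×10⁻⁶/K.
E·α·ΔT = 327.4 MPa ⇒ ΔT = 327.4 / (191.7×10³ × 14.7×10⁻⁶) = 116.0 K.
T = 26.8 + 116.0 = 142.8 °C.

143 °C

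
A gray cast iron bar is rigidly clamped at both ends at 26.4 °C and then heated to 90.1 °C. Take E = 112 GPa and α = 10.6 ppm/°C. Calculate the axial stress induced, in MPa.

75.6 MPa

ΔT = 63.70 K. Constrained thermal stress σ = E·α·ΔT = 112.0×10³ MPa × 10.6×10⁻⁶ × 63.70 = 75.6 MPa (compressive).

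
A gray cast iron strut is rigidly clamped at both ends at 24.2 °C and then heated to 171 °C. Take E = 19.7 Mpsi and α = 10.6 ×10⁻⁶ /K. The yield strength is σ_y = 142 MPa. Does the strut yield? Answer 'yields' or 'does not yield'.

yields

E = 19.7 Mpsi = 135.8 GPa.
ΔT = 146.8 K. Constrained thermal stress σ = E·α·ΔT = 135.8×10³ MPa × 10.6×10⁻⁶ × 146.8 = 211 MPa (compressive).
Compare to σ_y = 142 MPa: σ ≥ σ_y, so it yields.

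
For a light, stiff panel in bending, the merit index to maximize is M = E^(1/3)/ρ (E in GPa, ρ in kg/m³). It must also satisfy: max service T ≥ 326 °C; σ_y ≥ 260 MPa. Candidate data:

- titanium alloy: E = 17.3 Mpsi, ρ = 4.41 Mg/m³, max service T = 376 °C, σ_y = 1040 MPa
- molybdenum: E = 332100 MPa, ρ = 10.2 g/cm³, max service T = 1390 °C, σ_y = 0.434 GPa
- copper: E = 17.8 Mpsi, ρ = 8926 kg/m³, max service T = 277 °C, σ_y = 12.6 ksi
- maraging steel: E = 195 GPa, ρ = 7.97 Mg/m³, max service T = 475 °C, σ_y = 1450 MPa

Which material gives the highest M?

Screen on constraints: max service T ≥ 326 °C; σ_y ≥ 260 MPa. Survivors: titanium alloy, molybdenum, maraging steel.
Convert each candidate to consistent units, then evaluate M:
  titanium alloy: E = 119.3 GPa, ρ = 4410 kg/m³
  molybdenum: E = 332.1 GPa, ρ = 10200 kg/m³
  maraging steel: E = 195.0 GPa, ρ = 7970 kg/m³
  titanium alloy: M = 1.12×10⁻³
  maraging steel: M = 0.728×10⁻³
  molybdenum: M = 0.679×10⁻³
Titanium alloy has the largest M.

titanium alloy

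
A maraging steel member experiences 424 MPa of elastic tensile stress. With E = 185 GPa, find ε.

2.29×10⁻³

ε = σ/E = 424 / 185000 = 2.29×10⁻³.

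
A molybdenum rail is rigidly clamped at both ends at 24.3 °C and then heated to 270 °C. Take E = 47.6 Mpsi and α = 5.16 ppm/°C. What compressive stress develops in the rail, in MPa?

416 MPa

E = 47.6 Mpsi = 328.2 GPa.
ΔT = 245.7 K. Constrained thermal stress σ = E·α·ΔT = 328.2×10³ MPa × 5.16×10⁻⁶ × 245.7 = 416 MPa (compressive).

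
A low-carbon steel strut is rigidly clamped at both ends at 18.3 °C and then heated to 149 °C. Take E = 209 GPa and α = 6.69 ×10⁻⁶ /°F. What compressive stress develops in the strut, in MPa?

α = 6.69×10⁻⁶/°F × 9/5 = 12.0×10⁻⁶/K.
ΔT = 130.7 K. Constrained thermal stress σ = E·α·ΔT = 209.0×10³ MPa × 12.0×10⁻⁶ × 130.7 = 329 MPa (compressive).

329 MPa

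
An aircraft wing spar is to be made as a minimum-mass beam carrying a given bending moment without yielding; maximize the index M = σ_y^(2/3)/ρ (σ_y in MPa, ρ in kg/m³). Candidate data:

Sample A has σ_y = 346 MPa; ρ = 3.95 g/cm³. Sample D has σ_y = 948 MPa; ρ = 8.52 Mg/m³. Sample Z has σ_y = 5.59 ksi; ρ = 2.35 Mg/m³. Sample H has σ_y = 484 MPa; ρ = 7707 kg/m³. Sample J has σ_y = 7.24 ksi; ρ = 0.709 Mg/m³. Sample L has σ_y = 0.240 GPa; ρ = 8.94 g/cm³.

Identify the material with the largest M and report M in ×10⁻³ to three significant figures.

sample J, M = 19.1×10⁻³

Normalizing units and computing the index:
  sample A: σ_y = 346.0 MPa, ρ = 3950 kg/m³
  sample D: σ_y = 948.0 MPa, ρ = 8520 kg/m³
  sample Z: σ_y = 38.54 MPa, ρ = 2350 kg/m³
  sample H: σ_y = 484.0 MPa, ρ = 7707 kg/m³
  sample J: σ_y = 49.92 MPa, ρ = 709.0 kg/m³
  sample L: σ_y = 240.0 MPa, ρ = 8940 kg/m³
  sample J: M = 19.1×10⁻³
  sample A: M = 12.5×10⁻³
  sample D: M = 11.3×10⁻³
  sample H: M = 8.00×10⁻³
  sample Z: M = 4.86×10⁻³
  sample L: M = 4.32×10⁻³
The maximum is for sample J.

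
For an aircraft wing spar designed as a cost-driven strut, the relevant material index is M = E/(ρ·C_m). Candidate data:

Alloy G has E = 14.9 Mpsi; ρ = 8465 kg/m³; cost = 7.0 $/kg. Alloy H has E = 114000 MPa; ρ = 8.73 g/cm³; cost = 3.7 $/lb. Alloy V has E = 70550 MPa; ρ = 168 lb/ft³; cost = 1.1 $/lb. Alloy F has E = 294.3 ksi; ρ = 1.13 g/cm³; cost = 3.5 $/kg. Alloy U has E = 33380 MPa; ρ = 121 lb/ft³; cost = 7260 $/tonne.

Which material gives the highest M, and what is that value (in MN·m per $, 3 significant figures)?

alloy V, M = 10.8 MN·m per $

In SI units:
  alloy G: E = 102.7 GPa, ρ = 8465 kg/m³, cost = 7.000 $/kg
  alloy H: E = 114.0 GPa, ρ = 8730 kg/m³, cost = 8.157 $/kg
  alloy V: E = 70.55 GPa, ρ = 2691 kg/m³, cost = 2.425 $/kg
  alloy F: E = 2.029 GPa, ρ = 1130 kg/m³, cost = 3.500 $/kg
  alloy U: E = 33.38 GPa, ρ = 1938 kg/m³, cost = 7.260 $/kg
  alloy V: M = 10.8 MN·m per $
  alloy U: M = 2.37 MN·m per $
  alloy G: M = 1.73 MN·m per $
  alloy H: M = 1.60 MN·m per $
  alloy F: M = 0.513 MN·m per $
Alloy V has the largest M.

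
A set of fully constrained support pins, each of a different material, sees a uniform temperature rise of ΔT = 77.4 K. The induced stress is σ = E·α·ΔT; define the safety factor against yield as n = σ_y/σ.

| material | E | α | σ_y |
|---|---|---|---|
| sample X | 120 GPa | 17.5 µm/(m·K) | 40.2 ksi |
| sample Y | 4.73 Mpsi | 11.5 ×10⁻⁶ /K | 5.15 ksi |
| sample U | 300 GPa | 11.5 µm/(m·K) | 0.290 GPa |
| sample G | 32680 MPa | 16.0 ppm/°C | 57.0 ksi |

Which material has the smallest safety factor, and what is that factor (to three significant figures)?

With everything in SI (GPa, ×10⁻⁶/K, MPa):
  sample X: E = 120.0, α = 17.5, σ_y = 277.2 → σ = 163 MPa, n = 1.71
  sample Y: E = 32.61, α = 11.5, σ_y = 35.51 → σ = 29.0 MPa, n = 1.22
  sample U: E = 300.0, α = 11.5, σ_y = 290.0 → σ = 267 MPa, n = 1.09
  sample G: E = 32.68, α = 16.0, σ_y = 393.0 → σ = 40.5 MPa, n = 9.71
The minimum is sample U at n = 1.09.

sample U, n = 1.09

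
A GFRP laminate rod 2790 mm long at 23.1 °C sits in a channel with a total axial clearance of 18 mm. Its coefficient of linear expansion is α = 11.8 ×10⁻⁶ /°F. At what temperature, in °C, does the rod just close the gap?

α = 11.8×10⁻⁶/°F × 9/5 = 21.2×10⁻⁶/K.
α·L₀·ΔT = 18.0 mm ⇒ ΔT = 18.0 / (21.2×10⁻⁶ × 2790.0) = 303.7 K.
T = 23.1 + 303.7 = 326.8 °C.

327 °C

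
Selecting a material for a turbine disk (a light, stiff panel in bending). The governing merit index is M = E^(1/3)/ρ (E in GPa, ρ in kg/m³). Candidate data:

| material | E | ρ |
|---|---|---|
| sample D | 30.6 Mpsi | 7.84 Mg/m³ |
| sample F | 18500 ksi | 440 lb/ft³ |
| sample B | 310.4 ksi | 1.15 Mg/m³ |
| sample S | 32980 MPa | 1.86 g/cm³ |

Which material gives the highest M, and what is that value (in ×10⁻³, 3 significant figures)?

sample S, M = 1.72×10⁻³

After converting to SI:
  sample D: E = 211.0 GPa, ρ = 7840 kg/m³
  sample F: E = 127.6 GPa, ρ = 7048 kg/m³
  sample B: E = 2.140 GPa, ρ = 1150 kg/m³
  sample S: E = 32.98 GPa, ρ = 1860 kg/m³
  sample S: M = 1.72×10⁻³
  sample B: M = 1.12×10⁻³
  sample D: M = 0.759×10⁻³
  sample F: M = 0.714×10⁻³
Sample S ranks first.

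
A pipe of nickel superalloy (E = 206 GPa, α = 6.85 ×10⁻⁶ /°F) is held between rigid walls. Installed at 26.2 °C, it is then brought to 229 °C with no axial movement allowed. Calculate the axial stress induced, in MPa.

α = 6.85×10⁻⁶/°F × 9/5 = 12.3×10⁻⁶/K.
ΔT = 202.8 K. Constrained thermal stress σ = E·α·ΔT = 206.0×10³ MPa × 12.3×10⁻⁶ × 202.8 = 515 MPa (compressive).

515 MPa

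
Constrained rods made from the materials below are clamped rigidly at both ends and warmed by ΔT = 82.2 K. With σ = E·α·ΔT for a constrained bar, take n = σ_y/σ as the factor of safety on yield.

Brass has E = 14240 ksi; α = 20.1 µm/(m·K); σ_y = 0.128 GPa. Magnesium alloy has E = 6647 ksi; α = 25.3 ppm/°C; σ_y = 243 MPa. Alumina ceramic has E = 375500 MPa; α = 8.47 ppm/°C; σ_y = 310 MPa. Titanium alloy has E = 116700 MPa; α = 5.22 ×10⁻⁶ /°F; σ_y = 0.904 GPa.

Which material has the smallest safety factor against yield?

With everything in SI (GPa, ×10⁻⁶/K, MPa):
  brass: E = 98.18, α = 20.1, σ_y = 128.0 → σ = 162 MPa, n = 0.789
  magnesium alloy: E = 45.83, α = 25.3, σ_y = 243.0 → σ = 95.3 MPa, n = 2.55
  alumina ceramic: E = 375.5, α = 8.47, σ_y = 310.0 → σ = 261 MPa, n = 1.19
  titanium alloy: E = 116.7, α = 9.40, σ_y = 904.0 → σ = 90.1 MPa, n = 10.0
Brass has the lowest safety factor, n = 0.789.

brass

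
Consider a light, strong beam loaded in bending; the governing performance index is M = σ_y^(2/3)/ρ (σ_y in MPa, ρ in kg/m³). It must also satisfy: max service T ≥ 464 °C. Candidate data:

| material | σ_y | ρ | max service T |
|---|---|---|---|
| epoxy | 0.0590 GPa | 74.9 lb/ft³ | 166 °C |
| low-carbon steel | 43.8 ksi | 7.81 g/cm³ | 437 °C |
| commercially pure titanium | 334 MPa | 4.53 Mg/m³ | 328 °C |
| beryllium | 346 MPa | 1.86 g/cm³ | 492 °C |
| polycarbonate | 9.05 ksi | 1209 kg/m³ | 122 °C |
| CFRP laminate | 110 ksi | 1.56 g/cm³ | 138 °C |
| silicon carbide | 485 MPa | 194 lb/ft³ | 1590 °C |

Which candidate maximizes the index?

Screen on constraints: max service T ≥ 464 °C. Survivors: beryllium, silicon carbide.
After converting to SI:
  beryllium: σ_y = 346.0 MPa, ρ = 1860 kg/m³
  silicon carbide: σ_y = 485.0 MPa, ρ = 3108 kg/m³
  beryllium: M = 26.5×10⁻³
  silicon carbide: M = 19.9×10⁻³
The maximum is for beryllium.

beryllium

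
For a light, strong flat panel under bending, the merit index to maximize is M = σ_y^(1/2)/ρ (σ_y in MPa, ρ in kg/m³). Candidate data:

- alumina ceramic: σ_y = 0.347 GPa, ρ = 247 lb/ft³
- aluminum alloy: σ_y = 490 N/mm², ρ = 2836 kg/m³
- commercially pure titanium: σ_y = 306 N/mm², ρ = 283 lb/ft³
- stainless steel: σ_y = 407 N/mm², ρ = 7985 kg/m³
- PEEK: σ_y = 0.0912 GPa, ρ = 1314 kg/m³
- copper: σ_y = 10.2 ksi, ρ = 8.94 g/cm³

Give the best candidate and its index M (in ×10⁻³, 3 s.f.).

aluminum alloy, M = 7.81×10⁻³

Convert each candidate to consistent units, then evaluate M:
  alumina ceramic: σ_y = 347.0 MPa, ρ = 3957 kg/m³
  aluminum alloy: σ_y = 490.0 MPa, ρ = 2836 kg/m³
  commercially pure titanium: σ_y = 306.0 MPa, ρ = 4533 kg/m³
  stainless steel: σ_y = 407.0 MPa, ρ = 7985 kg/m³
  PEEK: σ_y = 91.20 MPa, ρ = 1314 kg/m³
  copper: σ_y = 70.33 MPa, ρ = 8940 kg/m³
  aluminum alloy: M = 7.81×10⁻³
  PEEK: M = 7.27×10⁻³
  alumina ceramic: M = 4.71×10⁻³
  commercially pure titanium: M = 3.86×10⁻³
  stainless steel: M = 2.53×10⁻³
  copper: M = 0.938×10⁻³
Aluminum alloy has the largest M.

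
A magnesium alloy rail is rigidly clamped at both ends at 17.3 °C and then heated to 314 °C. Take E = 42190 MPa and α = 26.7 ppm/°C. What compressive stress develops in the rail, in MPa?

E = 42190 MPa = 42.19 GPa.
ΔT = 296.7 K. Constrained thermal stress σ = E·α·ΔT = 42.19×10³ MPa × 26.7×10⁻⁶ × 296.7 = 334 MPa (compressive).

334 MPa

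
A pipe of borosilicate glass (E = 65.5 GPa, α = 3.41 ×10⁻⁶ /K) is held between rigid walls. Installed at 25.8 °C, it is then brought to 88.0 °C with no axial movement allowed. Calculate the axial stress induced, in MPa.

ΔT = 62.20 K. Constrained thermal stress σ = E·α·ΔT = 65.50×10³ MPa × 3.41×10⁻⁶ × 62.20 = 13.9 MPa (compressive).

13.9 MPa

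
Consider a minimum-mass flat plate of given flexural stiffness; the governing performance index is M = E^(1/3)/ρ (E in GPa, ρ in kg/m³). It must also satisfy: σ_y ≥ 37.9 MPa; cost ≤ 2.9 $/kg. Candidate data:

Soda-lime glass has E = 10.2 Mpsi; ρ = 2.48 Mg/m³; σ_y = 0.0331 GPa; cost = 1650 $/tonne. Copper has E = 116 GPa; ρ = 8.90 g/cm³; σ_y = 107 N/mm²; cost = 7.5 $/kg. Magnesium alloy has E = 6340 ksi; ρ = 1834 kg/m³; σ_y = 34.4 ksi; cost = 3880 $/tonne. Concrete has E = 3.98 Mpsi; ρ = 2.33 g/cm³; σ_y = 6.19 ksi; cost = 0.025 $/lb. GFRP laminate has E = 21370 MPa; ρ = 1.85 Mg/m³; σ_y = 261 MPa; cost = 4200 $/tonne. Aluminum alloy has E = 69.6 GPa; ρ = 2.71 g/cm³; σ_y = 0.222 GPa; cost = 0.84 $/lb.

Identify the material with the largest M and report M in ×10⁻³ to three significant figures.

aluminum alloy, M = 1.52×10⁻³

Screen on constraints: σ_y ≥ 37.9 MPa; cost ≤ 2.9 $/kg. Survivors: concrete, aluminum alloy.
In SI units:
  concrete: E = 27.44 GPa, ρ = 2330 kg/m³
  aluminum alloy: E = 69.60 GPa, ρ = 2710 kg/m³
  aluminum alloy: M = 1.52×10⁻³
  concrete: M = 1.29×10⁻³
Aluminum alloy has the largest M.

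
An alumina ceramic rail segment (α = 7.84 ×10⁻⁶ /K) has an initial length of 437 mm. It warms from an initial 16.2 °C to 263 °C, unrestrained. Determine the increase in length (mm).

ΔT = 263 − 16.2 = 246.8 K.
ΔL = α·L₀·ΔT = 7.84×10⁻⁶ × 437 mm × 246.8 K = 0.846 mm.

0.846 mm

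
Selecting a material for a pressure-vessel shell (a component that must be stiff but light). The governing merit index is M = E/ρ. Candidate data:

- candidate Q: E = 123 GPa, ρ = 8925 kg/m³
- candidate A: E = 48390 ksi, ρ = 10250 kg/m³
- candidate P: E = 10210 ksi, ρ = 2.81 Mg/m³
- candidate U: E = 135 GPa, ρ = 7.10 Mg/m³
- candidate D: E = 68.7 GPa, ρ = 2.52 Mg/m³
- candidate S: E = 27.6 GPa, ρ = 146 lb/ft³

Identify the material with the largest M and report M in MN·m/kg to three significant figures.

candidate A, M = 32.5 MN·m/kg

Normalizing units and computing the index:
  candidate Q: E = 123.0 GPa, ρ = 8925 kg/m³
  candidate A: E = 333.6 GPa, ρ = 10250 kg/m³
  candidate P: E = 70.40 GPa, ρ = 2810 kg/m³
  candidate U: E = 135.0 GPa, ρ = 7100 kg/m³
  candidate D: E = 68.70 GPa, ρ = 2520 kg/m³
  candidate S: E = 27.60 GPa, ρ = 2339 kg/m³
  candidate A: M = 32.5 MN·m/kg
  candidate D: M = 27.3 MN·m/kg
  candidate P: M = 25.1 MN·m/kg
  candidate U: M = 19.0 MN·m/kg
  candidate Q: M = 13.8 MN·m/kg
  candidate S: M = 11.8 MN·m/kg
Candidate A has the largest M.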